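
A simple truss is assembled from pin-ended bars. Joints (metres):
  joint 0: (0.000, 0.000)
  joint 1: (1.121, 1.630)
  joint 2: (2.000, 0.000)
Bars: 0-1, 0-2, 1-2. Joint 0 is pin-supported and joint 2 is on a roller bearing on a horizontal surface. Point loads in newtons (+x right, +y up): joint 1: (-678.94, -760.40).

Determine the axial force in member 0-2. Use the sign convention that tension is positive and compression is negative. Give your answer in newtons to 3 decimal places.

-68.558

N=3 nodes, M=3 members, R=3 reactions → 2N=6, M+R=6
member 0 (0-1): L=1.9783, (cx,cy)=(0.5667,0.8240)
member 1 (0-2): L=2.0000, (cx,cy)=(1.0000,0.0000)
member 2 (1-2): L=1.8519, (cx,cy)=(0.4746,-0.8802)
solve A·x = −loads:
  F[0-1] = -1077.1627 N (compression)
  F[0-2] = -68.5576 N (compression)
  F[1-2] = +144.4392 N (tension)
  Rx@0 = +678.9400 N
  Ry@0 = +887.5319 N
  Ry@2 = -127.1319 N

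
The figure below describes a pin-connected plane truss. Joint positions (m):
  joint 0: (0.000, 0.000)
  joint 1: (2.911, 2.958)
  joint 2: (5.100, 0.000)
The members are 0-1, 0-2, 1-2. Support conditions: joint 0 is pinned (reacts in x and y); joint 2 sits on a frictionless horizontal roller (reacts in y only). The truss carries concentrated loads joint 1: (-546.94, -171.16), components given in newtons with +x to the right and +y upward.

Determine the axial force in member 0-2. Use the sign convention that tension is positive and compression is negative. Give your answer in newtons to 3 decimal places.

N=3 nodes, M=3 members, R=3 reactions → 2N=6, M+R=6
member 0 (0-1): L=4.1501, (cx,cy)=(0.7014,0.7127)
member 1 (0-2): L=5.1000, (cx,cy)=(1.0000,0.0000)
member 2 (1-2): L=3.6799, (cx,cy)=(0.5949,-0.8038)
solve A·x = −loads:
  F[0-1] = -548.1468 N (compression)
  F[0-2] = -162.4580 N (compression)
  F[1-2] = +273.1042 N (tension)
  Rx@0 = +546.9400 N
  Ry@0 = +390.6898 N
  Ry@2 = -219.5298 N

-162.458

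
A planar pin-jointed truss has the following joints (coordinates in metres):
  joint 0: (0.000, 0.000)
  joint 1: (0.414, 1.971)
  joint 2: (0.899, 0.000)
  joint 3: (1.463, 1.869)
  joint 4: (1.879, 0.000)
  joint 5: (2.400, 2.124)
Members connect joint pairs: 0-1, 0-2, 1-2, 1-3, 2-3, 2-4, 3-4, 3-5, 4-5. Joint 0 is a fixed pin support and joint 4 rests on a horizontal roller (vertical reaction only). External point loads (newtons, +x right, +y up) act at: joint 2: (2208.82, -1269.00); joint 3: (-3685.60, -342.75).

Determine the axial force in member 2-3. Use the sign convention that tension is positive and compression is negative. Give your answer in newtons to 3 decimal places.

N=6 nodes, M=9 members, R=3 reactions → 2N=12, M+R=12
member 0 (0-1): L=2.0140, (cx,cy)=(0.2056,0.9786)
member 1 (0-2): L=0.8990, (cx,cy)=(1.0000,0.0000)
member 2 (1-2): L=2.0298, (cx,cy)=(0.2389,-0.9710)
member 3 (1-3): L=1.0539, (cx,cy)=(0.9953,-0.0968)
member 4 (2-3): L=1.9522, (cx,cy)=(0.2889,0.9574)
member 5 (2-4): L=0.9800, (cx,cy)=(1.0000,0.0000)
member 6 (3-4): L=1.9147, (cx,cy)=(0.2173,-0.9761)
member 7 (3-5): L=0.9711, (cx,cy)=(0.9649,0.2626)
member 8 (4-5): L=2.1870, (cx,cy)=(0.2382,0.9712)
solve A·x = −loads:
  F[0-1] = -4499.8161 N (compression)
  F[0-2] = -551.7977 N (compression)
  F[1-2] = +4741.1456 N (tension)
  F[1-3] = -2067.5390 N (compression)
  F[2-3] = -3483.3453 N (compression)
  F[2-4] = -621.4337 N (compression)
  F[3-4] = +2860.2933 N (tension)
  F[3-5] = -0.0000 N (compression)
  F[4-5] = -0.0000 N (compression)
  Rx@0 = +1476.7800 N
  Ry@0 = +4403.7203 N
  Ry@4 = -2791.9703 N

-3483.345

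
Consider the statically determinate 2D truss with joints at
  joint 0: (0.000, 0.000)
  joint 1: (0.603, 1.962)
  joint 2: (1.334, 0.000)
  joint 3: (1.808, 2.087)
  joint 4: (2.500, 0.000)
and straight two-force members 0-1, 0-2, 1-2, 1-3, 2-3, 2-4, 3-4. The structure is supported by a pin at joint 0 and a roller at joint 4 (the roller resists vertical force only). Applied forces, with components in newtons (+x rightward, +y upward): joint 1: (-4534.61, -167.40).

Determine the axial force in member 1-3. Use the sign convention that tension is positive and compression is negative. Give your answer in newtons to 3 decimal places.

2023.943

N=5 nodes, M=7 members, R=3 reactions → 2N=10, M+R=10
member 0 (0-1): L=2.0526, (cx,cy)=(0.2938,0.9559)
member 1 (0-2): L=1.3340, (cx,cy)=(1.0000,0.0000)
member 2 (1-2): L=2.0938, (cx,cy)=(0.3491,-0.9371)
member 3 (1-3): L=1.2115, (cx,cy)=(0.9947,0.1032)
member 4 (2-3): L=2.1402, (cx,cy)=(0.2215,0.9752)
member 5 (2-4): L=1.1660, (cx,cy)=(1.0000,0.0000)
member 6 (3-4): L=2.1987, (cx,cy)=(0.3147,-0.9492)
solve A·x = −loads:
  F[0-1] = -3855.9328 N (compression)
  F[0-2] = -3401.8229 N (compression)
  F[1-2] = +3977.5101 N (tension)
  F[1-3] = +2023.9426 N (tension)
  F[2-3] = -3822.1399 N (compression)
  F[2-4] = -1166.6135 N (compression)
  F[3-4] = +3706.7534 N (tension)
  Rx@0 = +4534.6100 N
  Ry@0 = +3685.7850 N
  Ry@4 = -3518.3850 N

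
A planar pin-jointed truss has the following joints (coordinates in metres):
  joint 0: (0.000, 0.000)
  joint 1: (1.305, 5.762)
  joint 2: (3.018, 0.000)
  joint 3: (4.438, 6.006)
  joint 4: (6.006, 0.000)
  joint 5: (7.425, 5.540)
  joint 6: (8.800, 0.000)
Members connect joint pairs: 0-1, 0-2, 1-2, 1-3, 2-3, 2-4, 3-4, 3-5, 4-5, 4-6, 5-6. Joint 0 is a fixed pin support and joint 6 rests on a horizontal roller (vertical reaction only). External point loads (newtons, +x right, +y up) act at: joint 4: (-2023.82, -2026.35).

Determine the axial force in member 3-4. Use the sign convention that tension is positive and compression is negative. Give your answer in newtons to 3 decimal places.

773.070

N=7 nodes, M=11 members, R=3 reactions → 2N=14, M+R=14
member 0 (0-1): L=5.9079, (cx,cy)=(0.2209,0.9753)
member 1 (0-2): L=3.0180, (cx,cy)=(1.0000,0.0000)
member 2 (1-2): L=6.0112, (cx,cy)=(0.2850,-0.9585)
member 3 (1-3): L=3.1425, (cx,cy)=(0.9970,0.0776)
member 4 (2-3): L=6.1716, (cx,cy)=(0.2301,0.9732)
member 5 (2-4): L=2.9880, (cx,cy)=(1.0000,0.0000)
member 6 (3-4): L=6.2073, (cx,cy)=(0.2526,-0.9676)
member 7 (3-5): L=3.0231, (cx,cy)=(0.9880,-0.1541)
member 8 (4-5): L=5.7188, (cx,cy)=(0.2481,0.9687)
member 9 (4-6): L=2.7940, (cx,cy)=(1.0000,0.0000)
member 10 (5-6): L=5.7081, (cx,cy)=(0.2409,-0.9706)
solve A·x = −loads:
  F[0-1] = -659.6605 N (compression)
  F[0-2] = -1878.1080 N (compression)
  F[1-2] = +644.4357 N (tension)
  F[1-3] = -330.3517 N (compression)
  F[2-3] = -634.7460 N (compression)
  F[2-4] = -1548.4189 N (compression)
  F[3-4] = +773.0701 N (tension)
  F[3-5] = -678.7956 N (compression)
  F[4-5] = +1319.6189 N (tension)
  F[4-6] = +343.2496 N (tension)
  F[5-6] = -1424.9438 N (compression)
  Rx@0 = +2023.8200 N
  Ry@0 = +643.3661 N
  Ry@6 = +1382.9839 N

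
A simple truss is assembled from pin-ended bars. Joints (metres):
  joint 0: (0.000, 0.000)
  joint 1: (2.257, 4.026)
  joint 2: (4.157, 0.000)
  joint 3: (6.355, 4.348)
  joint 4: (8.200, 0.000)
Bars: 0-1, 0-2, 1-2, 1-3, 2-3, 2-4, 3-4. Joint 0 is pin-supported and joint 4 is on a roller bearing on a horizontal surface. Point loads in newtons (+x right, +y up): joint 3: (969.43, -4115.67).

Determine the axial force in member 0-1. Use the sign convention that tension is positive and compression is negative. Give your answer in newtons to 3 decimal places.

-472.315

N=5 nodes, M=7 members, R=3 reactions → 2N=10, M+R=10
member 0 (0-1): L=4.6155, (cx,cy)=(0.4890,0.8723)
member 1 (0-2): L=4.1570, (cx,cy)=(1.0000,0.0000)
member 2 (1-2): L=4.4518, (cx,cy)=(0.4268,-0.9043)
member 3 (1-3): L=4.1106, (cx,cy)=(0.9969,0.0783)
member 4 (2-3): L=4.8720, (cx,cy)=(0.4512,0.8924)
member 5 (2-4): L=4.0430, (cx,cy)=(1.0000,0.0000)
member 6 (3-4): L=4.7233, (cx,cy)=(0.3906,-0.9206)
solve A·x = −loads:
  F[0-1] = -472.3152 N (compression)
  F[0-2] = +1200.3949 N (tension)
  F[1-2] = +419.9272 N (tension)
  F[1-3] = -411.4507 N (compression)
  F[2-3] = -425.5273 N (compression)
  F[2-4] = +1571.5931 N (tension)
  F[3-4] = -4023.3245 N (compression)
  Rx@0 = -969.4300 N
  Ry@0 = +411.9914 N
  Ry@4 = +3703.6786 N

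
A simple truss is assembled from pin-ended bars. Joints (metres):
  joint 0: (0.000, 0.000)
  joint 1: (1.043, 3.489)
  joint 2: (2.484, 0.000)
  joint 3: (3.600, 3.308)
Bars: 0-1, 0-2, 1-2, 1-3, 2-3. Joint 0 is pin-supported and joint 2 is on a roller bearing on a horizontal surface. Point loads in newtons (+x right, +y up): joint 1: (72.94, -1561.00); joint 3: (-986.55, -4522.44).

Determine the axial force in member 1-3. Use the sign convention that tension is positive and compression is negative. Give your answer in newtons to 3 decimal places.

527.901

N=4 nodes, M=5 members, R=3 reactions → 2N=8, M+R=8
member 0 (0-1): L=3.6416, (cx,cy)=(0.2864,0.9581)
member 1 (0-2): L=2.4840, (cx,cy)=(1.0000,0.0000)
member 2 (1-2): L=3.7749, (cx,cy)=(0.3817,-0.9243)
member 3 (1-3): L=2.5634, (cx,cy)=(0.9975,-0.0706)
member 4 (2-3): L=3.4912, (cx,cy)=(0.3197,0.9475)
solve A·x = −loads:
  F[0-1] = -88.8166 N (compression)
  F[0-2] = -888.1715 N (compression)
  F[1-2] = -1637.1585 N (compression)
  F[1-3] = +527.9008 N (tension)
  F[2-3] = -4733.5271 N (compression)
  Rx@0 = +913.6100 N
  Ry@0 = +85.0957 N
  Ry@2 = +5998.3443 N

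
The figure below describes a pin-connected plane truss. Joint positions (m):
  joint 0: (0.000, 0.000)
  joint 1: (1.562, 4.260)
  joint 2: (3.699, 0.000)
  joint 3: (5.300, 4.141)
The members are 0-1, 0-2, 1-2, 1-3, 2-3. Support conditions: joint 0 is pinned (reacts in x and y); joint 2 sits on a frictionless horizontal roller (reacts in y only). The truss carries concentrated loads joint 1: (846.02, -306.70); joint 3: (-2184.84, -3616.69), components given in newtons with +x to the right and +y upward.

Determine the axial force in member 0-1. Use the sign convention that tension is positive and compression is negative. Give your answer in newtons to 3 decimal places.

N=4 nodes, M=5 members, R=3 reactions → 2N=8, M+R=8
member 0 (0-1): L=4.5373, (cx,cy)=(0.3443,0.9389)
member 1 (0-2): L=3.6990, (cx,cy)=(1.0000,0.0000)
member 2 (1-2): L=4.7660, (cx,cy)=(0.4484,-0.8938)
member 3 (1-3): L=3.7399, (cx,cy)=(0.9995,-0.0318)
member 4 (2-3): L=4.4397, (cx,cy)=(0.3606,0.9327)
solve A·x = −loads:
  F[0-1] = -88.8232 N (compression)
  F[0-2] = -1308.2422 N (compression)
  F[1-2] = -222.1546 N (compression)
  F[1-3] = -777.3799 N (compression)
  F[2-3] = -3904.1045 N (compression)
  Rx@0 = +1338.8200 N
  Ry@0 = +83.3940 N
  Ry@2 = +3839.9960 N

-88.823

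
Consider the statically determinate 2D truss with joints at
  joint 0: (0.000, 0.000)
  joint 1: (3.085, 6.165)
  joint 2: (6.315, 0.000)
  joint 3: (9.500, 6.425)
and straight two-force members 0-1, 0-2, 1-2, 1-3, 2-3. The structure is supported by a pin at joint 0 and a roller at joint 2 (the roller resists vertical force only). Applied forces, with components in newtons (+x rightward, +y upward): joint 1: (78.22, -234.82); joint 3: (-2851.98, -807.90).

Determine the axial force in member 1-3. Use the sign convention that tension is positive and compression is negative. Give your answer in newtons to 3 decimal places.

-2503.806

N=4 nodes, M=5 members, R=3 reactions → 2N=8, M+R=8
member 0 (0-1): L=6.8938, (cx,cy)=(0.4475,0.8943)
member 1 (0-2): L=6.3150, (cx,cy)=(1.0000,0.0000)
member 2 (1-2): L=6.9599, (cx,cy)=(0.4641,-0.8858)
member 3 (1-3): L=6.4203, (cx,cy)=(0.9992,0.0405)
member 4 (2-3): L=7.1711, (cx,cy)=(0.4441,0.8960)
solve A·x = −loads:
  F[0-1] = -2837.9567 N (compression)
  F[0-2] = -1503.7639 N (compression)
  F[1-2] = +2485.5998 N (tension)
  F[1-3] = -2503.8059 N (compression)
  F[2-3] = -788.5477 N (compression)
  Rx@0 = +2773.7600 N
  Ry@0 = +2537.9339 N
  Ry@2 = -1495.2139 N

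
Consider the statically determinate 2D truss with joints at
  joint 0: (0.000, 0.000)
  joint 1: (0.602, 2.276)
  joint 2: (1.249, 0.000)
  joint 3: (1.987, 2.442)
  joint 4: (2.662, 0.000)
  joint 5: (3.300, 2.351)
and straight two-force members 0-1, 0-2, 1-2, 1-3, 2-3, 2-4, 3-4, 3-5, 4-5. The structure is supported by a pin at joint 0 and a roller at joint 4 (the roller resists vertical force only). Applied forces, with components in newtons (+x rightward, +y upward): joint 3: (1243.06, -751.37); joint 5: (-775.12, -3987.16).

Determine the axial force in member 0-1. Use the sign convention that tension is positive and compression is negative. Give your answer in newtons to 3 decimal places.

N=6 nodes, M=9 members, R=3 reactions → 2N=12, M+R=12
member 0 (0-1): L=2.3543, (cx,cy)=(0.2557,0.9668)
member 1 (0-2): L=1.2490, (cx,cy)=(1.0000,0.0000)
member 2 (1-2): L=2.3662, (cx,cy)=(0.2734,-0.9619)
member 3 (1-3): L=1.3949, (cx,cy)=(0.9929,0.1190)
member 4 (2-3): L=2.5511, (cx,cy)=(0.2893,0.9572)
member 5 (2-4): L=1.4130, (cx,cy)=(1.0000,0.0000)
member 6 (3-4): L=2.5336, (cx,cy)=(0.2664,-0.9639)
member 7 (3-5): L=1.3161, (cx,cy)=(0.9976,-0.0691)
member 8 (4-5): L=2.4360, (cx,cy)=(0.2619,0.9651)
solve A·x = −loads:
  F[0-1] = +1262.8240 N (tension)
  F[0-2] = +145.0286 N (tension)
  F[1-2] = -1188.4814 N (compression)
  F[1-3] = +652.5232 N (tension)
  F[2-3] = +1194.2524 N (tension)
  F[2-4] = -525.4306 N (compression)
  F[3-4] = -2067.8267 N (compression)
  F[3-5] = +301.9482 N (tension)
  F[4-5] = -4109.7348 N (compression)
  Rx@0 = -467.9400 N
  Ry@0 = -1220.8410 N
  Ry@4 = +5959.3710 N

1262.824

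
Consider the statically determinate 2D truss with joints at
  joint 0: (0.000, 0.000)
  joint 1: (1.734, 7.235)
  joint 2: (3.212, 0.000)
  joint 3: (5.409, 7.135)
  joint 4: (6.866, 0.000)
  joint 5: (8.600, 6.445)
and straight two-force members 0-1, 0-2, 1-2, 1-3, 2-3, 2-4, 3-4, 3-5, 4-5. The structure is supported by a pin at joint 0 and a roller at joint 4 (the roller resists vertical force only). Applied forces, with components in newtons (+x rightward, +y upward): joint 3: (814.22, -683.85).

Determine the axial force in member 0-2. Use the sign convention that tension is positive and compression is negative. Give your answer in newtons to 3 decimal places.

N=6 nodes, M=9 members, R=3 reactions → 2N=12, M+R=12
member 0 (0-1): L=7.4399, (cx,cy)=(0.2331,0.9725)
member 1 (0-2): L=3.2120, (cx,cy)=(1.0000,0.0000)
member 2 (1-2): L=7.3844, (cx,cy)=(0.2002,-0.9798)
member 3 (1-3): L=3.6764, (cx,cy)=(0.9996,-0.0272)
member 4 (2-3): L=7.4656, (cx,cy)=(0.2943,0.9557)
member 5 (2-4): L=3.6540, (cx,cy)=(1.0000,0.0000)
member 6 (3-4): L=7.2822, (cx,cy)=(0.2001,-0.9798)
member 7 (3-5): L=3.2647, (cx,cy)=(0.9774,-0.2113)
member 8 (4-5): L=6.6742, (cx,cy)=(0.2598,0.9657)
solve A·x = −loads:
  F[0-1] = +720.8556 N (tension)
  F[0-2] = +646.2117 N (tension)
  F[1-2] = -724.1728 N (compression)
  F[1-3] = +313.0681 N (tension)
  F[2-3] = +742.3938 N (tension)
  F[2-4] = +282.7935 N (tension)
  F[3-4] = -1413.4325 N (compression)
  F[3-5] = +0.0000 N (tension)
  F[4-5] = -0.0000 N (compression)
  Rx@0 = -814.2200 N
  Ry@0 = -701.0035 N
  Ry@4 = +1384.8535 N

646.212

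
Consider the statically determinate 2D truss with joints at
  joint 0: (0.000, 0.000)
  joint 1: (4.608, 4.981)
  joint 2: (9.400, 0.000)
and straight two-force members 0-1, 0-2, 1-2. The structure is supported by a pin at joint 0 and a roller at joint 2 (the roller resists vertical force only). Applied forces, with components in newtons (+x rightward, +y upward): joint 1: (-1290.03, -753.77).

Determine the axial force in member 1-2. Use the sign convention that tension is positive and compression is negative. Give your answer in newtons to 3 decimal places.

N=3 nodes, M=3 members, R=3 reactions → 2N=6, M+R=6
member 0 (0-1): L=6.7856, (cx,cy)=(0.6791,0.7341)
member 1 (0-2): L=9.4000, (cx,cy)=(1.0000,0.0000)
member 2 (1-2): L=6.9118, (cx,cy)=(0.6933,-0.7206)
solve A·x = −loads:
  F[0-1] = -1454.7109 N (compression)
  F[0-2] = -302.1538 N (compression)
  F[1-2] = +435.8182 N (tension)
  Rx@0 = +1290.0300 N
  Ry@0 = +1067.8410 N
  Ry@2 = -314.0710 N

435.818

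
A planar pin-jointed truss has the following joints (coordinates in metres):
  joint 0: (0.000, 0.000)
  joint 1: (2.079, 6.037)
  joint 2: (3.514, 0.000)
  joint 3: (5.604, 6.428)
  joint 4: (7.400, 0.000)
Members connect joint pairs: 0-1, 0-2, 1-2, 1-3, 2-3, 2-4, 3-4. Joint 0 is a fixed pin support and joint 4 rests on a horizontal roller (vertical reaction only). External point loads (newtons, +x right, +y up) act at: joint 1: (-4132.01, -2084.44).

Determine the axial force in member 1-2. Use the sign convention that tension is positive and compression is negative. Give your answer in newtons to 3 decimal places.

3062.093

N=5 nodes, M=7 members, R=3 reactions → 2N=10, M+R=10
member 0 (0-1): L=6.3850, (cx,cy)=(0.3256,0.9455)
member 1 (0-2): L=3.5140, (cx,cy)=(1.0000,0.0000)
member 2 (1-2): L=6.2052, (cx,cy)=(0.2313,-0.9729)
member 3 (1-3): L=3.5466, (cx,cy)=(0.9939,0.1102)
member 4 (2-3): L=6.7592, (cx,cy)=(0.3092,0.9510)
member 5 (2-4): L=3.8860, (cx,cy)=(1.0000,0.0000)
member 6 (3-4): L=6.6742, (cx,cy)=(0.2691,-0.9631)
solve A·x = −loads:
  F[0-1] = -5150.4398 N (compression)
  F[0-2] = -2454.9787 N (compression)
  F[1-2] = +3062.0926 N (tension)
  F[1-3] = +1757.5606 N (tension)
  F[2-3] = -3132.6005 N (compression)
  F[2-4] = -778.2267 N (compression)
  F[3-4] = +2891.9999 N (tension)
  Rx@0 = +4132.0100 N
  Ry@0 = +4869.7635 N
  Ry@4 = -2785.3235 N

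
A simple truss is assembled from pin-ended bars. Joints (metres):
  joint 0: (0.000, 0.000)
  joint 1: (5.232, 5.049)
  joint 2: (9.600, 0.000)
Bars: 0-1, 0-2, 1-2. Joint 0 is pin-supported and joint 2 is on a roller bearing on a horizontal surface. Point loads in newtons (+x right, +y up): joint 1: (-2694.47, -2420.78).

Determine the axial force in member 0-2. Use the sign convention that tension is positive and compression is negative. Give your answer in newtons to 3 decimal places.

-84.607

N=3 nodes, M=3 members, R=3 reactions → 2N=6, M+R=6
member 0 (0-1): L=7.2709, (cx,cy)=(0.7196,0.6944)
member 1 (0-2): L=9.6000, (cx,cy)=(1.0000,0.0000)
member 2 (1-2): L=6.6762, (cx,cy)=(0.6543,-0.7563)
solve A·x = −loads:
  F[0-1] = -3626.9297 N (compression)
  F[0-2] = -84.6069 N (compression)
  F[1-2] = +129.3164 N (tension)
  Rx@0 = +2694.4700 N
  Ry@0 = +2518.5777 N
  Ry@2 = -97.7977 N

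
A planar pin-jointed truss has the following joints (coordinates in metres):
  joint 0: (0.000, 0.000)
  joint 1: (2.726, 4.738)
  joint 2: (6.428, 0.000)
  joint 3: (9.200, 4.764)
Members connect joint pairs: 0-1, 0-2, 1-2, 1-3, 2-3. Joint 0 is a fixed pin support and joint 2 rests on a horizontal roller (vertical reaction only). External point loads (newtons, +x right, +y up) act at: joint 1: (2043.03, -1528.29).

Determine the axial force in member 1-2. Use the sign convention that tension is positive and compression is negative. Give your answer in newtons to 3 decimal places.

-2733.557

N=4 nodes, M=5 members, R=3 reactions → 2N=8, M+R=8
member 0 (0-1): L=5.4662, (cx,cy)=(0.4987,0.8668)
member 1 (0-2): L=6.4280, (cx,cy)=(1.0000,0.0000)
member 2 (1-2): L=6.0128, (cx,cy)=(0.6157,-0.7880)
member 3 (1-3): L=6.4741, (cx,cy)=(1.0000,0.0040)
member 4 (2-3): L=5.5118, (cx,cy)=(0.5029,0.8643)
solve A·x = −loads:
  F[0-1] = +721.8970 N (tension)
  F[0-2] = +1683.0214 N (tension)
  F[1-2] = -2733.5568 N (compression)
  F[1-3] = -0.0000 N (compression)
  F[2-3] = +0.0000 N (tension)
  Rx@0 = -2043.0300 N
  Ry@0 = -625.7229 N
  Ry@2 = +2154.0129 N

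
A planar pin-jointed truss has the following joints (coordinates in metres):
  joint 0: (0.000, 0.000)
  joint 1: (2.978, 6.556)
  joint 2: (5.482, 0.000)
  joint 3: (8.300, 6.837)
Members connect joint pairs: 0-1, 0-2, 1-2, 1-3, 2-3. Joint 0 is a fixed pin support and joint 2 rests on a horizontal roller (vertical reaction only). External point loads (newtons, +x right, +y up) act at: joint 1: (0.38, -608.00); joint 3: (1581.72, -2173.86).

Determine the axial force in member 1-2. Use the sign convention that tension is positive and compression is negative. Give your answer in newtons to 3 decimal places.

-3518.751

N=4 nodes, M=5 members, R=3 reactions → 2N=8, M+R=8
member 0 (0-1): L=7.2007, (cx,cy)=(0.4136,0.9105)
member 1 (0-2): L=5.4820, (cx,cy)=(1.0000,0.0000)
member 2 (1-2): L=7.0179, (cx,cy)=(0.3568,-0.9342)
member 3 (1-3): L=5.3294, (cx,cy)=(0.9986,0.0527)
member 4 (2-3): L=7.3950, (cx,cy)=(0.3811,0.9245)
solve A·x = −loads:
  F[0-1] = +3089.4792 N (tension)
  F[0-2] = +304.3756 N (tension)
  F[1-2] = -3518.7512 N (compression)
  F[1-3] = +2536.3666 N (tension)
  F[2-3] = -2495.9192 N (compression)
  Rx@0 = -1582.1000 N
  Ry@0 = -2812.8815 N
  Ry@2 = +5594.7415 N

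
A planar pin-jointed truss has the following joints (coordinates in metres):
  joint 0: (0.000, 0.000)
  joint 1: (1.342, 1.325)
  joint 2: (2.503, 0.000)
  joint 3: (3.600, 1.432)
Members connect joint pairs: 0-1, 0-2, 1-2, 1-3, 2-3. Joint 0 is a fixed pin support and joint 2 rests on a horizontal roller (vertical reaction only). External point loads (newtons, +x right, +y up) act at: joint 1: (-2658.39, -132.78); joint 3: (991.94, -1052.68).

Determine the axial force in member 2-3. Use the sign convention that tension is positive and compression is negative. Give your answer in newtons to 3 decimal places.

N=4 nodes, M=5 members, R=3 reactions → 2N=8, M+R=8
member 0 (0-1): L=1.8859, (cx,cy)=(0.7116,0.7026)
member 1 (0-2): L=2.5030, (cx,cy)=(1.0000,0.0000)
member 2 (1-2): L=1.7617, (cx,cy)=(0.6590,-0.7521)
member 3 (1-3): L=2.2605, (cx,cy)=(0.9989,0.0473)
member 4 (2-3): L=1.8039, (cx,cy)=(0.6081,0.7938)
solve A·x = −loads:
  F[0-1] = -626.2337 N (compression)
  F[0-2] = -1220.8224 N (compression)
  F[1-2] = +526.0222 N (tension)
  F[1-3] = +1868.1936 N (tension)
  F[2-3] = -1437.4577 N (compression)
  Rx@0 = +1666.4500 N
  Ry@0 = +439.9825 N
  Ry@2 = +745.4775 N

-1437.458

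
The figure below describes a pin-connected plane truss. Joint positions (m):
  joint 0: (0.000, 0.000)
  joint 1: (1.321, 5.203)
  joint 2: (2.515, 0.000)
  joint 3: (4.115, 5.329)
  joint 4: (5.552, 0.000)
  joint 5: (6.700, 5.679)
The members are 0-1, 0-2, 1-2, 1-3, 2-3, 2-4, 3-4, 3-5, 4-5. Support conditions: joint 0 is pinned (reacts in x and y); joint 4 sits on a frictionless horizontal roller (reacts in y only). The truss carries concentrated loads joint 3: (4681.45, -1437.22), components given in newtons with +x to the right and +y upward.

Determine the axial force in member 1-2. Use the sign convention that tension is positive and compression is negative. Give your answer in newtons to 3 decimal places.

N=6 nodes, M=9 members, R=3 reactions → 2N=12, M+R=12
member 0 (0-1): L=5.3681, (cx,cy)=(0.2461,0.9692)
member 1 (0-2): L=2.5150, (cx,cy)=(1.0000,0.0000)
member 2 (1-2): L=5.3382, (cx,cy)=(0.2237,-0.9747)
member 3 (1-3): L=2.7968, (cx,cy)=(0.9990,0.0451)
member 4 (2-3): L=5.5640, (cx,cy)=(0.2876,0.9578)
member 5 (2-4): L=3.0370, (cx,cy)=(1.0000,0.0000)
member 6 (3-4): L=5.5193, (cx,cy)=(0.2604,-0.9655)
member 7 (3-5): L=2.6086, (cx,cy)=(0.9910,0.1342)
member 8 (4-5): L=5.7939, (cx,cy)=(0.1981,0.9802)
solve A·x = −loads:
  F[0-1] = +4252.1884 N (tension)
  F[0-2] = +3635.0528 N (tension)
  F[1-2] = -4137.3243 N (compression)
  F[1-3] = +1973.7927 N (tension)
  F[2-3] = +4210.3425 N (tension)
  F[2-4] = +1498.9258 N (tension)
  F[3-4] = -5757.1984 N (compression)
  F[3-5] = +0.0000 N (tension)
  F[4-5] = -0.0000 N (compression)
  Rx@0 = -4681.4500 N
  Ry@0 = -4121.4269 N
  Ry@4 = +5558.6469 N

-4137.324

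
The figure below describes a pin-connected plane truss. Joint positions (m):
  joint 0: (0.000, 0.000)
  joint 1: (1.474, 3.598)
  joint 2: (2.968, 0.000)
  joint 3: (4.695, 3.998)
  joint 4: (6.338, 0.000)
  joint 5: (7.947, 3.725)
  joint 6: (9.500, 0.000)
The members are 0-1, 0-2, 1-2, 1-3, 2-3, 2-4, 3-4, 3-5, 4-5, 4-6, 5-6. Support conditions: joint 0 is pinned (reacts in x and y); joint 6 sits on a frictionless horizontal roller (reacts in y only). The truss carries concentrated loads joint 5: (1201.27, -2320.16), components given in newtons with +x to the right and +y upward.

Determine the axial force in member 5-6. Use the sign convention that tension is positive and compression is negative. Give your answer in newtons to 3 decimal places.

N=7 nodes, M=11 members, R=3 reactions → 2N=14, M+R=14
member 0 (0-1): L=3.8882, (cx,cy)=(0.3791,0.9254)
member 1 (0-2): L=2.9680, (cx,cy)=(1.0000,0.0000)
member 2 (1-2): L=3.8958, (cx,cy)=(0.3835,-0.9235)
member 3 (1-3): L=3.2457, (cx,cy)=(0.9924,0.1232)
member 4 (2-3): L=4.3551, (cx,cy)=(0.3966,0.9180)
member 5 (2-4): L=3.3700, (cx,cy)=(1.0000,0.0000)
member 6 (3-4): L=4.3224, (cx,cy)=(0.3801,-0.9249)
member 7 (3-5): L=3.2634, (cx,cy)=(0.9965,-0.0837)
member 8 (4-5): L=4.0576, (cx,cy)=(0.3965,0.9180)
member 9 (4-6): L=3.1620, (cx,cy)=(1.0000,0.0000)
member 10 (5-6): L=4.0358, (cx,cy)=(0.3848,-0.9230)
solve A·x = −loads:
  F[0-1] = +99.1391 N (tension)
  F[0-2] = +1163.6870 N (tension)
  F[1-2] = -89.6567 N (compression)
  F[1-3] = +72.5178 N (tension)
  F[2-3] = +90.1972 N (tension)
  F[2-4] = +1093.5373 N (tension)
  F[3-4] = -112.8551 N (compression)
  F[3-5] = +151.1599 N (tension)
  F[4-5] = +113.7060 N (tension)
  F[4-6] = +1005.5515 N (tension)
  F[5-6] = -2613.1191 N (compression)
  Rx@0 = -1201.2700 N
  Ry@0 = -91.7392 N
  Ry@6 = +2411.8992 N

-2613.119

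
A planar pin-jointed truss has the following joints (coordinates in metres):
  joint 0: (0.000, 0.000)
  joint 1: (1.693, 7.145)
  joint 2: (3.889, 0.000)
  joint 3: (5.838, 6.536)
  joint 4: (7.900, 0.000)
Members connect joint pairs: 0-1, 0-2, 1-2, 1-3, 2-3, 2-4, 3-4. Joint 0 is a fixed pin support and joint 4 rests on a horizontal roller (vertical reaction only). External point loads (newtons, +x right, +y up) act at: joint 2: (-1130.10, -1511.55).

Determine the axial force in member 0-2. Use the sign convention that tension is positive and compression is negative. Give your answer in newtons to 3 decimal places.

N=5 nodes, M=7 members, R=3 reactions → 2N=10, M+R=10
member 0 (0-1): L=7.3428, (cx,cy)=(0.2306,0.9731)
member 1 (0-2): L=3.8890, (cx,cy)=(1.0000,0.0000)
member 2 (1-2): L=7.4749, (cx,cy)=(0.2938,-0.9559)
member 3 (1-3): L=4.1895, (cx,cy)=(0.9894,-0.1454)
member 4 (2-3): L=6.8204, (cx,cy)=(0.2858,0.9583)
member 5 (2-4): L=4.0110, (cx,cy)=(1.0000,0.0000)
member 6 (3-4): L=6.8535, (cx,cy)=(0.3009,-0.9537)
solve A·x = −loads:
  F[0-1] = -788.6963 N (compression)
  F[0-2] = -948.2544 N (compression)
  F[1-2] = +870.1188 N (tension)
  F[1-3] = -442.1701 N (compression)
  F[2-3] = +709.4098 N (tension)
  F[2-4] = +234.7524 N (tension)
  F[3-4] = -780.2556 N (compression)
  Rx@0 = +1130.1000 N
  Ry@0 = +767.4465 N
  Ry@4 = +744.1035 N

-948.254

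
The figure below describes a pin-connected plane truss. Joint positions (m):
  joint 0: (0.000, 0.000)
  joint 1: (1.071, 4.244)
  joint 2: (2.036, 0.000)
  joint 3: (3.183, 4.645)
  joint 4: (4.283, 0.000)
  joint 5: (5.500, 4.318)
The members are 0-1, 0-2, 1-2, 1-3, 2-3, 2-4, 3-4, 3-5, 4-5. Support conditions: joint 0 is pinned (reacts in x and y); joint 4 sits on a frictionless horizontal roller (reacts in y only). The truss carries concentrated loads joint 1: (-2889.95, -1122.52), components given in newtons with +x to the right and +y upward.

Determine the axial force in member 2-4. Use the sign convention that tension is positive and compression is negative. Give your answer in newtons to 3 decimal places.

N=6 nodes, M=9 members, R=3 reactions → 2N=12, M+R=12
member 0 (0-1): L=4.3771, (cx,cy)=(0.2447,0.9696)
member 1 (0-2): L=2.0360, (cx,cy)=(1.0000,0.0000)
member 2 (1-2): L=4.3523, (cx,cy)=(0.2217,-0.9751)
member 3 (1-3): L=2.1497, (cx,cy)=(0.9824,0.1865)
member 4 (2-3): L=4.7845, (cx,cy)=(0.2397,0.9708)
member 5 (2-4): L=2.2470, (cx,cy)=(1.0000,0.0000)
member 6 (3-4): L=4.7735, (cx,cy)=(0.2304,-0.9731)
member 7 (3-5): L=2.3400, (cx,cy)=(0.9902,-0.1397)
member 8 (4-5): L=4.4862, (cx,cy)=(0.2713,0.9625)
solve A·x = −loads:
  F[0-1] = -3821.6270 N (compression)
  F[0-2] = -1954.8541 N (compression)
  F[1-2] = +2904.1288 N (tension)
  F[1-3] = +1334.3699 N (tension)
  F[2-3] = -2916.9050 N (compression)
  F[2-4] = -611.6756 N (compression)
  F[3-4] = +2654.3780 N (tension)
  F[3-5] = +0.0000 N (tension)
  F[4-5] = -0.0000 N (compression)
  Rx@0 = +2889.9500 N
  Ry@0 = +3705.4593 N
  Ry@4 = -2582.9393 N

-611.676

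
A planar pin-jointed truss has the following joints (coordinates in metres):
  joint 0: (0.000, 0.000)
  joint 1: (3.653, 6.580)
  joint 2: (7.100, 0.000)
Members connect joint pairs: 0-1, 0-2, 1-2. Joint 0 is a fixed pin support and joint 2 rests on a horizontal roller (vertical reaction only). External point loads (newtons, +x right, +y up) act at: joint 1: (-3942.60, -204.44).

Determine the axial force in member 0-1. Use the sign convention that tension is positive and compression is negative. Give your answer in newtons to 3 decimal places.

-4292.685

N=3 nodes, M=3 members, R=3 reactions → 2N=6, M+R=6
member 0 (0-1): L=7.5260, (cx,cy)=(0.4854,0.8743)
member 1 (0-2): L=7.1000, (cx,cy)=(1.0000,0.0000)
member 2 (1-2): L=7.4282, (cx,cy)=(0.4640,-0.8858)
solve A·x = −loads:
  F[0-1] = -4292.6849 N (compression)
  F[0-2] = -1859.0019 N (compression)
  F[1-2] = +4006.1051 N (tension)
  Rx@0 = +3942.6000 N
  Ry@0 = +3753.1004 N
  Ry@2 = -3548.6604 N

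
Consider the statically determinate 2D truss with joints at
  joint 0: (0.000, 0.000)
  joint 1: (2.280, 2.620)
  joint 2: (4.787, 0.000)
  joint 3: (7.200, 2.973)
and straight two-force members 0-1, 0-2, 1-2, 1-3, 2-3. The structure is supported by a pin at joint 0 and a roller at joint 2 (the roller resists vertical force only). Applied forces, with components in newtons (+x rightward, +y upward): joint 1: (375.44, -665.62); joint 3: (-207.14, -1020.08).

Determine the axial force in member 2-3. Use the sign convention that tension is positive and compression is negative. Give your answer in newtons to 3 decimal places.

-1374.701

N=4 nodes, M=5 members, R=3 reactions → 2N=8, M+R=8
member 0 (0-1): L=3.4732, (cx,cy)=(0.6565,0.7544)
member 1 (0-2): L=4.7870, (cx,cy)=(1.0000,0.0000)
member 2 (1-2): L=3.6262, (cx,cy)=(0.6914,-0.7225)
member 3 (1-3): L=4.9326, (cx,cy)=(0.9974,0.0716)
member 4 (2-3): L=3.8290, (cx,cy)=(0.6302,0.7764)
solve A·x = −loads:
  F[0-1] = +321.3886 N (tension)
  F[0-2] = -42.6800 N (compression)
  F[1-2] = -1191.3464 N (compression)
  F[1-3] = +660.8767 N (tension)
  F[2-3] = -1374.7012 N (compression)
  Rx@0 = -168.3000 N
  Ry@0 = -242.4419 N
  Ry@2 = +1928.1419 N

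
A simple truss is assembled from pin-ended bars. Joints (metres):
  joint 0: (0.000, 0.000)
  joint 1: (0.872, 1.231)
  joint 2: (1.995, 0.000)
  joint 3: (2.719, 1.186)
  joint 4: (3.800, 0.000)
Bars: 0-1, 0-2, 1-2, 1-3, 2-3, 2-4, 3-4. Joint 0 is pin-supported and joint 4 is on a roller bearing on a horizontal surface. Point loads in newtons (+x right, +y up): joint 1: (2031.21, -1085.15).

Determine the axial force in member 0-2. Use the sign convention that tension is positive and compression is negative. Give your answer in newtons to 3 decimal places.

2157.393

N=5 nodes, M=7 members, R=3 reactions → 2N=10, M+R=10
member 0 (0-1): L=1.5086, (cx,cy)=(0.5780,0.8160)
member 1 (0-2): L=1.9950, (cx,cy)=(1.0000,0.0000)
member 2 (1-2): L=1.6663, (cx,cy)=(0.6740,-0.7388)
member 3 (1-3): L=1.8475, (cx,cy)=(0.9997,-0.0244)
member 4 (2-3): L=1.3895, (cx,cy)=(0.5210,0.8535)
member 5 (2-4): L=1.8050, (cx,cy)=(1.0000,0.0000)
member 6 (3-4): L=1.6047, (cx,cy)=(0.6736,-0.7391)
solve A·x = −loads:
  F[0-1] = -218.2953 N (compression)
  F[0-2] = +2157.3925 N (tension)
  F[1-2] = -1182.8820 N (compression)
  F[1-3] = -1360.5854 N (compression)
  F[2-3] = +1023.8403 N (tension)
  F[2-4] = +826.7175 N (tension)
  F[3-4] = -1227.2508 N (compression)
  Rx@0 = -2031.2100 N
  Ry@0 = +178.1315 N
  Ry@4 = +907.0185 N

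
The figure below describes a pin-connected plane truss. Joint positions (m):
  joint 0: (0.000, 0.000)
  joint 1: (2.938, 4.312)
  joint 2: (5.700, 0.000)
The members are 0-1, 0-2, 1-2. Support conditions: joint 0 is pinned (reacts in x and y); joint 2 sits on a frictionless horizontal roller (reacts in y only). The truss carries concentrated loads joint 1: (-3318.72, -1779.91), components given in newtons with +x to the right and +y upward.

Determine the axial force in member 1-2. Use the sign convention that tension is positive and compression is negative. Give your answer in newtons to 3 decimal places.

N=3 nodes, M=3 members, R=3 reactions → 2N=6, M+R=6
member 0 (0-1): L=5.2178, (cx,cy)=(0.5631,0.8264)
member 1 (0-2): L=5.7000, (cx,cy)=(1.0000,0.0000)
member 2 (1-2): L=5.1207, (cx,cy)=(0.5394,-0.8421)
solve A·x = −loads:
  F[0-1] = -4081.6009 N (compression)
  F[0-2] = -1020.4721 N (compression)
  F[1-2] = +1891.9526 N (tension)
  Rx@0 = +3318.7200 N
  Ry@0 = +3373.0583 N
  Ry@2 = -1593.1483 N

1891.953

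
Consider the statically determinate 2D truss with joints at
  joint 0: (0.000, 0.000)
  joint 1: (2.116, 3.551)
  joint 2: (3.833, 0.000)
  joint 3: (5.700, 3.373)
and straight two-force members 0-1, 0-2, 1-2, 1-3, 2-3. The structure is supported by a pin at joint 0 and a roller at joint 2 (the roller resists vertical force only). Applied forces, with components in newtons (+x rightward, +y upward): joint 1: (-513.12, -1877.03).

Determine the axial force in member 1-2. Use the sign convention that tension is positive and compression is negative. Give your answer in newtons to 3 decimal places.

-622.963

N=4 nodes, M=5 members, R=3 reactions → 2N=8, M+R=8
member 0 (0-1): L=4.1336, (cx,cy)=(0.5119,0.8590)
member 1 (0-2): L=3.8330, (cx,cy)=(1.0000,0.0000)
member 2 (1-2): L=3.9443, (cx,cy)=(0.4353,-0.9003)
member 3 (1-3): L=3.5884, (cx,cy)=(0.9988,-0.0496)
member 4 (2-3): L=3.8552, (cx,cy)=(0.4843,0.8749)
solve A·x = −loads:
  F[0-1] = -1532.1489 N (compression)
  F[0-2] = +271.1814 N (tension)
  F[1-2] = -622.9629 N (compression)
  F[1-3] = -0.0000 N (tension)
  F[2-3] = +0.0000 N (tension)
  Rx@0 = +513.1200 N
  Ry@0 = +1316.1883 N
  Ry@2 = +560.8417 N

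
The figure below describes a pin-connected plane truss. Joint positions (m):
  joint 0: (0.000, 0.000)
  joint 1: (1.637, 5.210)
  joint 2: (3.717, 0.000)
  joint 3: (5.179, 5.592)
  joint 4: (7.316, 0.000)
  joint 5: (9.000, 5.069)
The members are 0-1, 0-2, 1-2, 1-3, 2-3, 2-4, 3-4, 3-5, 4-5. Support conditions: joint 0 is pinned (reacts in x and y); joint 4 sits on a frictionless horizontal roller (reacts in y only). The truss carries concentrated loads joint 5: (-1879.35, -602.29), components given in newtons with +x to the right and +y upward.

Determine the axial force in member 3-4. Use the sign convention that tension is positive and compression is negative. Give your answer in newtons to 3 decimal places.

1480.924

N=6 nodes, M=9 members, R=3 reactions → 2N=12, M+R=12
member 0 (0-1): L=5.4611, (cx,cy)=(0.2998,0.9540)
member 1 (0-2): L=3.7170, (cx,cy)=(1.0000,0.0000)
member 2 (1-2): L=5.6099, (cx,cy)=(0.3708,-0.9287)
member 3 (1-3): L=3.5625, (cx,cy)=(0.9942,0.1072)
member 4 (2-3): L=5.7800, (cx,cy)=(0.2529,0.9675)
member 5 (2-4): L=3.5990, (cx,cy)=(1.0000,0.0000)
member 6 (3-4): L=5.9864, (cx,cy)=(0.3570,-0.9341)
member 7 (3-5): L=3.8566, (cx,cy)=(0.9908,-0.1356)
member 8 (4-5): L=5.3414, (cx,cy)=(0.3153,0.9490)
solve A·x = −loads:
  F[0-1] = -1219.5814 N (compression)
  F[0-2] = -1513.7742 N (compression)
  F[1-2] = +1160.3818 N (tension)
  F[1-3] = -800.4323 N (compression)
  F[2-3] = -1113.8951 N (compression)
  F[2-4] = -801.7805 N (compression)
  F[3-4] = +1480.9243 N (tension)
  F[3-5] = -1621.1981 N (compression)
  F[4-5] = -866.3234 N (compression)
  Rx@0 = +1879.3500 N
  Ry@0 = +1163.5004 N
  Ry@4 = -561.2104 N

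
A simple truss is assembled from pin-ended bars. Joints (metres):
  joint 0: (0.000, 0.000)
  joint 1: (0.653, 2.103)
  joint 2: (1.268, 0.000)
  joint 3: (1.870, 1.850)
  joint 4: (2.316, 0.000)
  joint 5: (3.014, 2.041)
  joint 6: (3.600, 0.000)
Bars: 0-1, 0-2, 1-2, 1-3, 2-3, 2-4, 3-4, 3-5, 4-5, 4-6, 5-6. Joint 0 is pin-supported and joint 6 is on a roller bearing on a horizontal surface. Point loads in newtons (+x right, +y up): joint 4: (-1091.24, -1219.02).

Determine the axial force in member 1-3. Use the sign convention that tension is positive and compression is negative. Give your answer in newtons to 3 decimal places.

N=7 nodes, M=11 members, R=3 reactions → 2N=14, M+R=14
member 0 (0-1): L=2.2020, (cx,cy)=(0.2965,0.9550)
member 1 (0-2): L=1.2680, (cx,cy)=(1.0000,0.0000)
member 2 (1-2): L=2.1911, (cx,cy)=(0.2807,-0.9598)
member 3 (1-3): L=1.2430, (cx,cy)=(0.9791,-0.2035)
member 4 (2-3): L=1.9455, (cx,cy)=(0.3094,0.9509)
member 5 (2-4): L=1.0480, (cx,cy)=(1.0000,0.0000)
member 6 (3-4): L=1.9030, (cx,cy)=(0.2344,-0.9721)
member 7 (3-5): L=1.1598, (cx,cy)=(0.9863,0.1647)
member 8 (4-5): L=2.1571, (cx,cy)=(0.3236,0.9462)
member 9 (4-6): L=1.2840, (cx,cy)=(1.0000,0.0000)
member 10 (5-6): L=2.1235, (cx,cy)=(0.2760,-0.9612)
solve A·x = −loads:
  F[0-1] = -455.2616 N (compression)
  F[0-2] = -956.2358 N (compression)
  F[1-2] = +513.4503 N (tension)
  F[1-3] = -285.0889 N (compression)
  F[2-3] = -518.2449 N (compression)
  F[2-4] = -651.7558 N (compression)
  F[3-4] = +357.3780 N (tension)
  F[3-5] = -530.4842 N (compression)
  F[4-5] = +921.1560 N (tension)
  F[4-6] = +225.1653 N (tension)
  F[5-6] = -815.9202 N (compression)
  Rx@0 = +1091.2400 N
  Ry@0 = +434.7838 N
  Ry@6 = +784.2362 N

-285.089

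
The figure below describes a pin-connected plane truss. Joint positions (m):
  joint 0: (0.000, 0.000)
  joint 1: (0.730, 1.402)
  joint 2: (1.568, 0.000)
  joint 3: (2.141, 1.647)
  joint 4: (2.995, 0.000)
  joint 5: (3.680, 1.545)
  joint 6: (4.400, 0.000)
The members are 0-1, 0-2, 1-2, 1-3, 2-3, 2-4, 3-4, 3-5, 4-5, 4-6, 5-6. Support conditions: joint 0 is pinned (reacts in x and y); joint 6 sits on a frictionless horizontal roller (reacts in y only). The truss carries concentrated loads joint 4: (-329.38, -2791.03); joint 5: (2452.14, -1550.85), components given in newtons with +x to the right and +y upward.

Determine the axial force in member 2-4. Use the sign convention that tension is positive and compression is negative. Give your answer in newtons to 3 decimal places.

2491.899

N=7 nodes, M=11 members, R=3 reactions → 2N=14, M+R=14
member 0 (0-1): L=1.5807, (cx,cy)=(0.4618,0.8870)
member 1 (0-2): L=1.5680, (cx,cy)=(1.0000,0.0000)
member 2 (1-2): L=1.6334, (cx,cy)=(0.5131,-0.8584)
member 3 (1-3): L=1.4321, (cx,cy)=(0.9853,0.1711)
member 4 (2-3): L=1.7438, (cx,cy)=(0.3286,0.9445)
member 5 (2-4): L=1.4270, (cx,cy)=(1.0000,0.0000)
member 6 (3-4): L=1.8552, (cx,cy)=(0.4603,-0.8878)
member 7 (3-5): L=1.5424, (cx,cy)=(0.9978,-0.0661)
member 8 (4-5): L=1.6900, (cx,cy)=(0.4053,0.9142)
member 9 (4-6): L=1.4050, (cx,cy)=(1.0000,0.0000)
member 10 (5-6): L=1.7045, (cx,cy)=(0.4224,-0.9064)
solve A·x = −loads:
  F[0-1] = -320.1542 N (compression)
  F[0-2] = +2270.6171 N (tension)
  F[1-2] = +272.6221 N (tension)
  F[1-3] = -292.0322 N (compression)
  F[2-3] = -247.7643 N (compression)
  F[2-4] = +2491.8993 N (tension)
  F[3-4] = +359.7939 N (tension)
  F[3-5] = -535.9318 N (compression)
  F[4-5] = +2703.6568 N (tension)
  F[4-6] = +1891.0665 N (tension)
  F[5-6] = -4476.9179 N (compression)
  Rx@0 = -2122.7600 N
  Ry@0 = +283.9666 N
  Ry@6 = +4057.9134 N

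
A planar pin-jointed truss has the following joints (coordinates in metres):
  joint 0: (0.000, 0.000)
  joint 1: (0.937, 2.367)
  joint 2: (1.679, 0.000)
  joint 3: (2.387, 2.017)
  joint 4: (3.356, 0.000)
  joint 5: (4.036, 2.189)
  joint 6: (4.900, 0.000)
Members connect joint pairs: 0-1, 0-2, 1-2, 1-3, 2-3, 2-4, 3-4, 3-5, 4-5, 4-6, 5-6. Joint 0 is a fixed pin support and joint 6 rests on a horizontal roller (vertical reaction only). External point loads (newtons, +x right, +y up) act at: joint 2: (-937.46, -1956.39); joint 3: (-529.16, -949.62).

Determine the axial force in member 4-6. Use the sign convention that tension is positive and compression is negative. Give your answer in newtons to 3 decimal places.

N=7 nodes, M=11 members, R=3 reactions → 2N=14, M+R=14
member 0 (0-1): L=2.5457, (cx,cy)=(0.3681,0.9298)
member 1 (0-2): L=1.6790, (cx,cy)=(1.0000,0.0000)
member 2 (1-2): L=2.4806, (cx,cy)=(0.2991,-0.9542)
member 3 (1-3): L=1.4916, (cx,cy)=(0.9721,-0.2346)
member 4 (2-3): L=2.1377, (cx,cy)=(0.3312,0.9436)
member 5 (2-4): L=1.6770, (cx,cy)=(1.0000,0.0000)
member 6 (3-4): L=2.2377, (cx,cy)=(0.4330,-0.9014)
member 7 (3-5): L=1.6579, (cx,cy)=(0.9946,0.1037)
member 8 (4-5): L=2.2922, (cx,cy)=(0.2967,0.9550)
member 9 (4-6): L=1.5440, (cx,cy)=(1.0000,0.0000)
member 10 (5-6): L=2.3533, (cx,cy)=(0.3671,-0.9302)
solve A·x = −loads:
  F[0-1] = -2141.1806 N (compression)
  F[0-2] = -678.5163 N (compression)
  F[1-2] = +2472.8669 N (tension)
  F[1-3] = -1571.6757 N (compression)
  F[2-3] = -427.3763 N (compression)
  F[2-4] = +1140.1870 N (tension)
  F[3-4] = -1092.4704 N (compression)
  F[3-5] = -670.7269 N (compression)
  F[4-5] = +1031.1461 N (tension)
  F[4-6] = +361.2081 N (tension)
  F[5-6] = -983.8496 N (compression)
  Rx@0 = +1466.6200 N
  Ry@0 = +1990.8659 N
  Ry@6 = +915.1441 N

361.208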